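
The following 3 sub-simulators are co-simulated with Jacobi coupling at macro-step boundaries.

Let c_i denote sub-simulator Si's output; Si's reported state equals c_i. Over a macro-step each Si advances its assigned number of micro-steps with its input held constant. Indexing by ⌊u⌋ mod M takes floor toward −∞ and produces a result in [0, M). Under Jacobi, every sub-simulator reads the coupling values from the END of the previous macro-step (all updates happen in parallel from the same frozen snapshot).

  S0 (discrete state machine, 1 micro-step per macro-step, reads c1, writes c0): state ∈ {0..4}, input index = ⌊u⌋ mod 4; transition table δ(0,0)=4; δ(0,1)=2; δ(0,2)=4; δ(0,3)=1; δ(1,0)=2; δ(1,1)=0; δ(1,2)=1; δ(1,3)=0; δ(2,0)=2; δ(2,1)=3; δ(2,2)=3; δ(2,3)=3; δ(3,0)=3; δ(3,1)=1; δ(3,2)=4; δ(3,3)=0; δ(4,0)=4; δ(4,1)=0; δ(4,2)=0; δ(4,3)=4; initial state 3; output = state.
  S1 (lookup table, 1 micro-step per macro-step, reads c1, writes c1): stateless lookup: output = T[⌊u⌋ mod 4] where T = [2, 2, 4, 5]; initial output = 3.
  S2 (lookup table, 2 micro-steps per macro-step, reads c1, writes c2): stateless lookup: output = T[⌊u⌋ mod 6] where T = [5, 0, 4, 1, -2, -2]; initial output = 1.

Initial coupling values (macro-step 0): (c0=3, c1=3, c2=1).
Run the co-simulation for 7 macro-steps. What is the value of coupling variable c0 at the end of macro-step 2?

macro 1: S0 reads c1=3 → after 1×micro: 0; S1 reads c1=3 → after 1×micro: 5; S2 reads c1=3 → after 2×micro: 1 ⇒ (c0=0, c1=5, c2=1)
macro 2: S0 reads c1=5 → after 1×micro: 2; S1 reads c1=5 → after 1×micro: 2; S2 reads c1=5 → after 2×micro: -2 ⇒ (c0=2, c1=2, c2=-2)
macro 3: S0 reads c1=2 → after 1×micro: 3; S1 reads c1=2 → after 1×micro: 4; S2 reads c1=2 → after 2×micro: 4 ⇒ (c0=3, c1=4, c2=4)
macro 4: S0 reads c1=4 → after 1×micro: 3; S1 reads c1=4 → after 1×micro: 2; S2 reads c1=4 → after 2×micro: -2 ⇒ (c0=3, c1=2, c2=-2)
macro 5: S0 reads c1=2 → after 1×micro: 4; S1 reads c1=2 → after 1×micro: 4; S2 reads c1=2 → after 2×micro: 4 ⇒ (c0=4, c1=4, c2=4)
macro 6: S0 reads c1=4 → after 1×micro: 4; S1 reads c1=4 → after 1×micro: 2; S2 reads c1=4 → after 2×micro: -2 ⇒ (c0=4, c1=2, c2=-2)
macro 7: S0 reads c1=2 → after 1×micro: 0; S1 reads c1=2 → after 1×micro: 4; S2 reads c1=2 → after 2×micro: 4 ⇒ (c0=0, c1=4, c2=4)

c0 at macro-step 2 = 2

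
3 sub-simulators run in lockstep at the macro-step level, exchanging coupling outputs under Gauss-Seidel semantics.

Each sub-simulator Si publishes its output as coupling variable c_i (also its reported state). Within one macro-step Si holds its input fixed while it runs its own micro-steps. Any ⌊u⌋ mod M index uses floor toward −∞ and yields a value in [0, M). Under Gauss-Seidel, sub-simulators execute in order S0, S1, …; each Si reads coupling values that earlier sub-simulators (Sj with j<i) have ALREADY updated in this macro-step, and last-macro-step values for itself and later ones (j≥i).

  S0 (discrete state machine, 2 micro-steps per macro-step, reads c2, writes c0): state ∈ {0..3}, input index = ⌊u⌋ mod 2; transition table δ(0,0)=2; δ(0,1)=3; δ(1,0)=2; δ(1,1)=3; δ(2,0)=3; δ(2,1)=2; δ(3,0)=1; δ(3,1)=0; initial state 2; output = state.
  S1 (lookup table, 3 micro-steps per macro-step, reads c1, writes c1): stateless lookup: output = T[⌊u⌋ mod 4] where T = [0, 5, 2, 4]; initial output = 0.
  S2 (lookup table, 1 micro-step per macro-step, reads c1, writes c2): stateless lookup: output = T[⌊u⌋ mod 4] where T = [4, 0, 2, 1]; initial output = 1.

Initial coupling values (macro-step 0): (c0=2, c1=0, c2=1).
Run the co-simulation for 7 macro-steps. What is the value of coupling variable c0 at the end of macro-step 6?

c0 at macro-step 6 = 3

macro 1: S0 reads c2=1 → after 2×micro: 2; S1 reads c1=0 → after 3×micro: 0; S2 reads c1=0 → after 1×micro: 4 ⇒ (c0=2, c1=0, c2=4)
macro 2: S0 reads c2=4 → after 2×micro: 1; S1 reads c1=0 → after 3×micro: 0; S2 reads c1=0 → after 1×micro: 4 ⇒ (c0=1, c1=0, c2=4)
macro 3: S0 reads c2=4 → after 2×micro: 3; S1 reads c1=0 → after 3×micro: 0; S2 reads c1=0 → after 1×micro: 4 ⇒ (c0=3, c1=0, c2=4)
macro 4: S0 reads c2=4 → after 2×micro: 2; S1 reads c1=0 → after 3×micro: 0; S2 reads c1=0 → after 1×micro: 4 ⇒ (c0=2, c1=0, c2=4)
macro 5: S0 reads c2=4 → after 2×micro: 1; S1 reads c1=0 → after 3×micro: 0; S2 reads c1=0 → after 1×micro: 4 ⇒ (c0=1, c1=0, c2=4)
macro 6: S0 reads c2=4 → after 2×micro: 3; S1 reads c1=0 → after 3×micro: 0; S2 reads c1=0 → after 1×micro: 4 ⇒ (c0=3, c1=0, c2=4)
macro 7: S0 reads c2=4 → after 2×micro: 2; S1 reads c1=0 → after 3×micro: 0; S2 reads c1=0 → after 1×micro: 4 ⇒ (c0=2, c1=0, c2=4)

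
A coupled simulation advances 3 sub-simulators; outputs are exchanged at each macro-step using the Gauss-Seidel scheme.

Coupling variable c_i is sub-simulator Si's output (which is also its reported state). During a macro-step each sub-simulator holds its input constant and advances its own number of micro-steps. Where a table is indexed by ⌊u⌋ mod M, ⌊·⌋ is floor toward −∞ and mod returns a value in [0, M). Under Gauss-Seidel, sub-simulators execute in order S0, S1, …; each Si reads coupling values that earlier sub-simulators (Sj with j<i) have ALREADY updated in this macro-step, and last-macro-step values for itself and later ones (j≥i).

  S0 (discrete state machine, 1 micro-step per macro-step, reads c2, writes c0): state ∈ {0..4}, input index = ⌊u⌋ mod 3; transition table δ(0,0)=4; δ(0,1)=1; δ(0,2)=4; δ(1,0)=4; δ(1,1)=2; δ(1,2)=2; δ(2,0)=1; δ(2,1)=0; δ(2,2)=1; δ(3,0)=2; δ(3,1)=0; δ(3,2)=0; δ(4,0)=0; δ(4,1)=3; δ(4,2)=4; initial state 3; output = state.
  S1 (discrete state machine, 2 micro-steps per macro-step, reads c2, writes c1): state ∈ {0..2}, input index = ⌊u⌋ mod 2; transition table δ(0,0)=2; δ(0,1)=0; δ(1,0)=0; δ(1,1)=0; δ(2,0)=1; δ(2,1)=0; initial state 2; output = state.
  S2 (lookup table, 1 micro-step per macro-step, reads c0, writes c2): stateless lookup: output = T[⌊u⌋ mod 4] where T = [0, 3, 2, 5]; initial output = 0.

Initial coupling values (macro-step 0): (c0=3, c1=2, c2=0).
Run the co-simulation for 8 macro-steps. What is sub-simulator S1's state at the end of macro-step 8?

macro 1: S0 reads c2=0 → after 1×micro: 2; S1 reads c2=0 → after 2×micro: 0; S2 reads c0=2 → after 1×micro: 2 ⇒ (c0=2, c1=0, c2=2)
macro 2: S0 reads c2=2 → after 1×micro: 1; S1 reads c2=2 → after 2×micro: 1; S2 reads c0=1 → after 1×micro: 3 ⇒ (c0=1, c1=1, c2=3)
macro 3: S0 reads c2=3 → after 1×micro: 4; S1 reads c2=3 → after 2×micro: 0; S2 reads c0=4 → after 1×micro: 0 ⇒ (c0=4, c1=0, c2=0)
macro 4: S0 reads c2=0 → after 1×micro: 0; S1 reads c2=0 → after 2×micro: 1; S2 reads c0=0 → after 1×micro: 0 ⇒ (c0=0, c1=1, c2=0)
macro 5: S0 reads c2=0 → after 1×micro: 4; S1 reads c2=0 → after 2×micro: 2; S2 reads c0=4 → after 1×micro: 0 ⇒ (c0=4, c1=2, c2=0)
macro 6: S0 reads c2=0 → after 1×micro: 0; S1 reads c2=0 → after 2×micro: 0; S2 reads c0=0 → after 1×micro: 0 ⇒ (c0=0, c1=0, c2=0)
macro 7: S0 reads c2=0 → after 1×micro: 4; S1 reads c2=0 → after 2×micro: 1; S2 reads c0=4 → after 1×micro: 0 ⇒ (c0=4, c1=1, c2=0)
macro 8: S0 reads c2=0 → after 1×micro: 0; S1 reads c2=0 → after 2×micro: 2; S2 reads c0=0 → after 1×micro: 0 ⇒ (c0=0, c1=2, c2=0)

S1 state at macro-step 8 = 2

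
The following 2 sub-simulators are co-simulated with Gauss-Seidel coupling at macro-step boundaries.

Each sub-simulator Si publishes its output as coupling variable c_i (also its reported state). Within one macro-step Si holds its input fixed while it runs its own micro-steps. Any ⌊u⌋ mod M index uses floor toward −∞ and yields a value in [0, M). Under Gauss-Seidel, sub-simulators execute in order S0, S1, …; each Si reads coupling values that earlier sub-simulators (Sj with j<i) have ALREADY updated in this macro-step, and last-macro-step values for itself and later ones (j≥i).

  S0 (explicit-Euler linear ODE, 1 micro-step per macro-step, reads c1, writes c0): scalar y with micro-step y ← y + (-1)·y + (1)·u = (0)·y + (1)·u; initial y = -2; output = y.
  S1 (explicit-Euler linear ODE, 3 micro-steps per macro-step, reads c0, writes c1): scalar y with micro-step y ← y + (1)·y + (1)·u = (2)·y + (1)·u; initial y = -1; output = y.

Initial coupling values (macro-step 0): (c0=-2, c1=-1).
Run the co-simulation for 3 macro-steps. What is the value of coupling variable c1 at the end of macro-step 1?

macro 1: S0 reads c1=-1 → after 1×micro: -1; S1 reads c0=-1 → after 3×micro: -15 ⇒ (c0=-1, c1=-15)
macro 2: S0 reads c1=-15 → after 1×micro: -15; S1 reads c0=-15 → after 3×micro: -225 ⇒ (c0=-15, c1=-225)
macro 3: S0 reads c1=-225 → after 1×micro: -225; S1 reads c0=-225 → after 3×micro: -3375 ⇒ (c0=-225, c1=-3375)

c1 at macro-step 1 = -15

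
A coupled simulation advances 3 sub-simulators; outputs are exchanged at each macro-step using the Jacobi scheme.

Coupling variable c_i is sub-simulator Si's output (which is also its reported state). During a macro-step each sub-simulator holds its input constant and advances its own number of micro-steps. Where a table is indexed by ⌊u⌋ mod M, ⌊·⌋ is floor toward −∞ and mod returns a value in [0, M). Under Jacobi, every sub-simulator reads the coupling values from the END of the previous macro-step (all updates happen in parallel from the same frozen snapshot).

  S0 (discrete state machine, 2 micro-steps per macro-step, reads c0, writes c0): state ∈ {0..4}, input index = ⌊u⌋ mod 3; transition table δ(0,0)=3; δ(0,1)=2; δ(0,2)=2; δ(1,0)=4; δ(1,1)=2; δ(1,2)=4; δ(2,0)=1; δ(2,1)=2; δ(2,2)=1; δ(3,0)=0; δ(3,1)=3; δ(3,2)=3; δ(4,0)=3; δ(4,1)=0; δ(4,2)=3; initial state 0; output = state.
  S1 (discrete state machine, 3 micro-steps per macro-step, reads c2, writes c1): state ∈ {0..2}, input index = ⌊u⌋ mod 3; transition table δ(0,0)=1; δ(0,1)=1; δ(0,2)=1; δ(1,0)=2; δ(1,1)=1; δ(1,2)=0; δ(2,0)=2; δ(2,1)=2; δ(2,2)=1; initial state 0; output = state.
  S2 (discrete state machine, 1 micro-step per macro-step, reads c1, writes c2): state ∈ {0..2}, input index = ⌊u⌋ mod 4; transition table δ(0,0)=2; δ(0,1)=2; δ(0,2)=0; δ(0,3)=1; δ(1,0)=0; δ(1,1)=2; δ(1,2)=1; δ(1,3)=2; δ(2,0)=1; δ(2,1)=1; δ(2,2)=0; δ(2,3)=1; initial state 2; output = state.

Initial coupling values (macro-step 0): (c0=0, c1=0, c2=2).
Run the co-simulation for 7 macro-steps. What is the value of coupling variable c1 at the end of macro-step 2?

macro 1: S0 reads c0=0 → after 2×micro: 0; S1 reads c2=2 → after 3×micro: 1; S2 reads c1=0 → after 1×micro: 1 ⇒ (c0=0, c1=1, c2=1)
macro 2: S0 reads c0=0 → after 2×micro: 0; S1 reads c2=1 → after 3×micro: 1; S2 reads c1=1 → after 1×micro: 2 ⇒ (c0=0, c1=1, c2=2)
macro 3: S0 reads c0=0 → after 2×micro: 0; S1 reads c2=2 → after 3×micro: 0; S2 reads c1=1 → after 1×micro: 1 ⇒ (c0=0, c1=0, c2=1)
macro 4: S0 reads c0=0 → after 2×micro: 0; S1 reads c2=1 → after 3×micro: 1; S2 reads c1=0 → after 1×micro: 0 ⇒ (c0=0, c1=1, c2=0)
macro 5: S0 reads c0=0 → after 2×micro: 0; S1 reads c2=0 → after 3×micro: 2; S2 reads c1=1 → after 1×micro: 2 ⇒ (c0=0, c1=2, c2=2)
macro 6: S0 reads c0=0 → after 2×micro: 0; S1 reads c2=2 → after 3×micro: 1; S2 reads c1=2 → after 1×micro: 0 ⇒ (c0=0, c1=1, c2=0)
macro 7: S0 reads c0=0 → after 2×micro: 0; S1 reads c2=0 → after 3×micro: 2; S2 reads c1=1 → after 1×micro: 2 ⇒ (c0=0, c1=2, c2=2)

c1 at macro-step 2 = 1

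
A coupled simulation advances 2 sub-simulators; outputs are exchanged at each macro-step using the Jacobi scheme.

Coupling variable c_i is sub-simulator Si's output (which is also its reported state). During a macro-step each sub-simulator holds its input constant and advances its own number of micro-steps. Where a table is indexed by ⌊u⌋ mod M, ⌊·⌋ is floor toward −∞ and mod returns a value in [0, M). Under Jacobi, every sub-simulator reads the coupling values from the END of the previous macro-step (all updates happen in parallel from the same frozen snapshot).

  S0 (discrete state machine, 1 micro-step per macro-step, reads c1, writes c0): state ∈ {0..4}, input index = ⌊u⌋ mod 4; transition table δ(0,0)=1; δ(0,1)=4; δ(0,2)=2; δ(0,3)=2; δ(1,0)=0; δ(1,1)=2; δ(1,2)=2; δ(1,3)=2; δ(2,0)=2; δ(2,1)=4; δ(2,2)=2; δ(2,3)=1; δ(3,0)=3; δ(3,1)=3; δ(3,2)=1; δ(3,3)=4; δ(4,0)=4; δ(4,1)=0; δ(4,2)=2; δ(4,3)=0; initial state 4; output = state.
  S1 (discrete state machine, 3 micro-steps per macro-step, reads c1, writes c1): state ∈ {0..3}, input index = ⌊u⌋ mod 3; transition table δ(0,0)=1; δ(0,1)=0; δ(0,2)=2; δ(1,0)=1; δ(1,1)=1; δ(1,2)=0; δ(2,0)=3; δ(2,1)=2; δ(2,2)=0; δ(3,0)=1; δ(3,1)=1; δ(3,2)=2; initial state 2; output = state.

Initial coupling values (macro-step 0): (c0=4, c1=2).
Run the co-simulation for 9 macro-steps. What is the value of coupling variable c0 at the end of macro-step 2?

c0 at macro-step 2 = 2

macro 1: S0 reads c1=2 → after 1×micro: 2; S1 reads c1=2 → after 3×micro: 0 ⇒ (c0=2, c1=0)
macro 2: S0 reads c1=0 → after 1×micro: 2; S1 reads c1=0 → after 3×micro: 1 ⇒ (c0=2, c1=1)
macro 3: S0 reads c1=1 → after 1×micro: 4; S1 reads c1=1 → after 3×micro: 1 ⇒ (c0=4, c1=1)
macro 4: S0 reads c1=1 → after 1×micro: 0; S1 reads c1=1 → after 3×micro: 1 ⇒ (c0=0, c1=1)
macro 5: S0 reads c1=1 → after 1×micro: 4; S1 reads c1=1 → after 3×micro: 1 ⇒ (c0=4, c1=1)
macro 6: S0 reads c1=1 → after 1×micro: 0; S1 reads c1=1 → after 3×micro: 1 ⇒ (c0=0, c1=1)
macro 7: S0 reads c1=1 → after 1×micro: 4; S1 reads c1=1 → after 3×micro: 1 ⇒ (c0=4, c1=1)
macro 8: S0 reads c1=1 → after 1×micro: 0; S1 reads c1=1 → after 3×micro: 1 ⇒ (c0=0, c1=1)
macro 9: S0 reads c1=1 → after 1×micro: 4; S1 reads c1=1 → after 3×micro: 1 ⇒ (c0=4, c1=1)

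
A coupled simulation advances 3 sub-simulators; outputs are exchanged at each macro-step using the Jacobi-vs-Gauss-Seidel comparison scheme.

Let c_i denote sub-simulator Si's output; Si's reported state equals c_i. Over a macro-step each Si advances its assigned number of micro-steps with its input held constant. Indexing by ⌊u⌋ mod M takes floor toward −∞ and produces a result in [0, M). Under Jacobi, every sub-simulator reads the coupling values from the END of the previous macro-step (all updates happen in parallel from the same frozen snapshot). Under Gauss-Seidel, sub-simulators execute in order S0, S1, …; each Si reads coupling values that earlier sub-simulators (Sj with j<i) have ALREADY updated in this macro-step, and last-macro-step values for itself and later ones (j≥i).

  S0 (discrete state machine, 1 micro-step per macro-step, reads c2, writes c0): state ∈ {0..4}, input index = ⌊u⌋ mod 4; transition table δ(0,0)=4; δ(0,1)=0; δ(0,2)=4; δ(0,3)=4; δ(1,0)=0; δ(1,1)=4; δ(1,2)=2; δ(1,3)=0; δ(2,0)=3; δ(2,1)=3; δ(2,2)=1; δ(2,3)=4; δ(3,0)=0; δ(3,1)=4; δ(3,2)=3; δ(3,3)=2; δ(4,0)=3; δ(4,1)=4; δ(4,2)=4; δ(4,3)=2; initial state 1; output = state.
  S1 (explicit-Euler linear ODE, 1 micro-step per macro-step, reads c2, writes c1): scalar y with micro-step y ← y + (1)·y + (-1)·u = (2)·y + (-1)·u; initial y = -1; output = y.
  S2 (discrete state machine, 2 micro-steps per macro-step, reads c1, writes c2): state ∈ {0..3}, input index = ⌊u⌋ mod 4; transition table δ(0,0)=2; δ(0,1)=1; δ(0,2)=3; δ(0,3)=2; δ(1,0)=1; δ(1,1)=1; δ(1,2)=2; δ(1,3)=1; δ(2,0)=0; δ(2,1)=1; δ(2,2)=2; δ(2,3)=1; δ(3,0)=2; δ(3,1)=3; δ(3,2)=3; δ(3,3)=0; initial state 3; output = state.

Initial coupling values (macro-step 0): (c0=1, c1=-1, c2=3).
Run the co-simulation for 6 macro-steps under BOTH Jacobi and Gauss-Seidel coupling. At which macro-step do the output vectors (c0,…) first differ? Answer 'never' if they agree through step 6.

[Jacobi] macro 1: S0 reads c2=3 → after 1×micro: 0; S1 reads c2=3 → after 1×micro: -5; S2 reads c1=-1 → after 2×micro: 2 ⇒ (c0=0, c1=-5, c2=2)
[Jacobi] macro 2: S0 reads c2=2 → after 1×micro: 4; S1 reads c2=2 → after 1×micro: -12; S2 reads c1=-5 → after 2×micro: 1 ⇒ (c0=4, c1=-12, c2=1)
[Jacobi] macro 3: S0 reads c2=1 → after 1×micro: 4; S1 reads c2=1 → after 1×micro: -25; S2 reads c1=-12 → after 2×micro: 1 ⇒ (c0=4, c1=-25, c2=1)
[Jacobi] macro 4: S0 reads c2=1 → after 1×micro: 4; S1 reads c2=1 → after 1×micro: -51; S2 reads c1=-25 → after 2×micro: 1 ⇒ (c0=4, c1=-51, c2=1)
[Jacobi] macro 5: S0 reads c2=1 → after 1×micro: 4; S1 reads c2=1 → after 1×micro: -103; S2 reads c1=-51 → after 2×micro: 1 ⇒ (c0=4, c1=-103, c2=1)
[Jacobi] macro 6: S0 reads c2=1 → after 1×micro: 4; S1 reads c2=1 → after 1×micro: -207; S2 reads c1=-103 → after 2×micro: 1 ⇒ (c0=4, c1=-207, c2=1)
[Gauss-Seidel] macro 1: S0 reads c2=3 → after 1×micro: 0; S1 reads c2=3 → after 1×micro: -5; S2 reads c1=-5 → after 2×micro: 2 ⇒ (c0=0, c1=-5, c2=2)
[Gauss-Seidel] macro 2: S0 reads c2=2 → after 1×micro: 4; S1 reads c2=2 → after 1×micro: -12; S2 reads c1=-12 → after 2×micro: 2 ⇒ (c0=4, c1=-12, c2=2)
[Gauss-Seidel] macro 3: S0 reads c2=2 → after 1×micro: 4; S1 reads c2=2 → after 1×micro: -26; S2 reads c1=-26 → after 2×micro: 2 ⇒ (c0=4, c1=-26, c2=2)
[Gauss-Seidel] macro 4: S0 reads c2=2 → after 1×micro: 4; S1 reads c2=2 → after 1×micro: -54; S2 reads c1=-54 → after 2×micro: 2 ⇒ (c0=4, c1=-54, c2=2)
[Gauss-Seidel] macro 5: S0 reads c2=2 → after 1×micro: 4; S1 reads c2=2 → after 1×micro: -110; S2 reads c1=-110 → after 2×micro: 2 ⇒ (c0=4, c1=-110, c2=2)
[Gauss-Seidel] macro 6: S0 reads c2=2 → after 1×micro: 4; S1 reads c2=2 → after 1×micro: -222; S2 reads c1=-222 → after 2×micro: 2 ⇒ (c0=4, c1=-222, c2=2)

first divergence at macro-step: 2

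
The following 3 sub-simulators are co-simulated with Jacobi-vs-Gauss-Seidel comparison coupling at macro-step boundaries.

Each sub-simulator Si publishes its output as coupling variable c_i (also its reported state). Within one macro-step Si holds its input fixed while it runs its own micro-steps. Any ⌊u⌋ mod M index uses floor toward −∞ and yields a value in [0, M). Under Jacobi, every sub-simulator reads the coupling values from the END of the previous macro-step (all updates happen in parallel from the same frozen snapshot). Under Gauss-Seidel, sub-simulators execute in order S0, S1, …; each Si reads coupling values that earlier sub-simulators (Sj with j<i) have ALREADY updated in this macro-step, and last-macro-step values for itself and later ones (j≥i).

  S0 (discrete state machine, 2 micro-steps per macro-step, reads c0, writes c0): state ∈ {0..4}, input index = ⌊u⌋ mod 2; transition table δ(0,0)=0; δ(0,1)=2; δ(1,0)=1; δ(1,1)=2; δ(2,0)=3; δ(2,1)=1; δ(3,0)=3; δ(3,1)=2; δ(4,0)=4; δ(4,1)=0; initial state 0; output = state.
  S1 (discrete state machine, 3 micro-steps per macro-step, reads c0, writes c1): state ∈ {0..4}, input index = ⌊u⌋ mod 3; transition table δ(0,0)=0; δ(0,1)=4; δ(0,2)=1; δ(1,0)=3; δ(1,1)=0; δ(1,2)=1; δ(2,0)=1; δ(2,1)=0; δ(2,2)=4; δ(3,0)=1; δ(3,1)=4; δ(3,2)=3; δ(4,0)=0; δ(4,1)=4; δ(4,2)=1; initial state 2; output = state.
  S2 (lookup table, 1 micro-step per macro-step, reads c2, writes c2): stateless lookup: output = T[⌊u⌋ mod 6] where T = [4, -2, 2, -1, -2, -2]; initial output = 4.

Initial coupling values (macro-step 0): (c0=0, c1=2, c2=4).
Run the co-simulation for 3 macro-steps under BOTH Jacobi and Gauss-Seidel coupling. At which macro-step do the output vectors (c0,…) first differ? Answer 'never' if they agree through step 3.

first divergence at macro-step: never

[Jacobi] macro 1: S0 reads c0=0 → after 2×micro: 0; S1 reads c0=0 → after 3×micro: 1; S2 reads c2=4 → after 1×micro: -2 ⇒ (c0=0, c1=1, c2=-2)
[Jacobi] macro 2: S0 reads c0=0 → after 2×micro: 0; S1 reads c0=0 → after 3×micro: 3; S2 reads c2=-2 → after 1×micro: -2 ⇒ (c0=0, c1=3, c2=-2)
[Jacobi] macro 3: S0 reads c0=0 → after 2×micro: 0; S1 reads c0=0 → after 3×micro: 1; S2 reads c2=-2 → after 1×micro: -2 ⇒ (c0=0, c1=1, c2=-2)
[Gauss-Seidel] macro 1: S0 reads c0=0 → after 2×micro: 0; S1 reads c0=0 → after 3×micro: 1; S2 reads c2=4 → after 1×micro: -2 ⇒ (c0=0, c1=1, c2=-2)
[Gauss-Seidel] macro 2: S0 reads c0=0 → after 2×micro: 0; S1 reads c0=0 → after 3×micro: 3; S2 reads c2=-2 → after 1×micro: -2 ⇒ (c0=0, c1=3, c2=-2)
[Gauss-Seidel] macro 3: S0 reads c0=0 → after 2×micro: 0; S1 reads c0=0 → after 3×micro: 1; S2 reads c2=-2 → after 1×micro: -2 ⇒ (c0=0, c1=1, c2=-2)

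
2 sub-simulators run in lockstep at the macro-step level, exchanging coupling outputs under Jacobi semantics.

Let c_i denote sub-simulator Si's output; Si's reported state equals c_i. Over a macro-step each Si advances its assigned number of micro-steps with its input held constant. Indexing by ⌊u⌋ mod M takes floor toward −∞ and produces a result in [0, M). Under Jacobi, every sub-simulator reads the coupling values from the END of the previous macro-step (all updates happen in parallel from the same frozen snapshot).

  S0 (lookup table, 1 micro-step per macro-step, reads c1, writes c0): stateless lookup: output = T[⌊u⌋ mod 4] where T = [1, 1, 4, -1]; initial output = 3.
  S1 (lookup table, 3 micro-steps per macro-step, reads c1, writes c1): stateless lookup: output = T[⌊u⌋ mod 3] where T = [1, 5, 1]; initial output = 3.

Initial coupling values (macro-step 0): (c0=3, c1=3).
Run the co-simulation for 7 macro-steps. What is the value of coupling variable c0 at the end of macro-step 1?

macro 1: S0 reads c1=3 → after 1×micro: -1; S1 reads c1=3 → after 3×micro: 1 ⇒ (c0=-1, c1=1)
macro 2: S0 reads c1=1 → after 1×micro: 1; S1 reads c1=1 → after 3×micro: 5 ⇒ (c0=1, c1=5)
macro 3: S0 reads c1=5 → after 1×micro: 1; S1 reads c1=5 → after 3×micro: 1 ⇒ (c0=1, c1=1)
macro 4: S0 reads c1=1 → after 1×micro: 1; S1 reads c1=1 → after 3×micro: 5 ⇒ (c0=1, c1=5)
macro 5: S0 reads c1=5 → after 1×micro: 1; S1 reads c1=5 → after 3×micro: 1 ⇒ (c0=1, c1=1)
macro 6: S0 reads c1=1 → after 1×micro: 1; S1 reads c1=1 → after 3×micro: 5 ⇒ (c0=1, c1=5)
macro 7: S0 reads c1=5 → after 1×micro: 1; S1 reads c1=5 → after 3×micro: 1 ⇒ (c0=1, c1=1)

c0 at macro-step 1 = -1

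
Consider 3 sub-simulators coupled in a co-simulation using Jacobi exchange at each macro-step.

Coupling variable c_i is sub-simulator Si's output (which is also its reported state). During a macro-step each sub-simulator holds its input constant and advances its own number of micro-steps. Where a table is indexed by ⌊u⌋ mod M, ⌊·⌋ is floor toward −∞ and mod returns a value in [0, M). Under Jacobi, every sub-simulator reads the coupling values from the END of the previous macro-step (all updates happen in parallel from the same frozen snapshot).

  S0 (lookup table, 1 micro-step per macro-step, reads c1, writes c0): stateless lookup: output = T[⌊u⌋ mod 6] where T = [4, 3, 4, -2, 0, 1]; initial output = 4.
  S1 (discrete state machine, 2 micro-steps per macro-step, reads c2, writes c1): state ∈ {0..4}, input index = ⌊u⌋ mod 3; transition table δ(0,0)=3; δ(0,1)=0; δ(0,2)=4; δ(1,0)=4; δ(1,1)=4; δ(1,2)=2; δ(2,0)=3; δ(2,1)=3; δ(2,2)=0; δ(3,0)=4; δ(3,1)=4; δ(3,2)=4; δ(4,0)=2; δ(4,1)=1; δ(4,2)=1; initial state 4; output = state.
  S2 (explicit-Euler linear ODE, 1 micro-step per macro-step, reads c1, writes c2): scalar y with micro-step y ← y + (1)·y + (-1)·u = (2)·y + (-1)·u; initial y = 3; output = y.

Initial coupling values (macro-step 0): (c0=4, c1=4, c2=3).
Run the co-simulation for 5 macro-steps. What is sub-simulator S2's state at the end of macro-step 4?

S2 state at macro-step 4 = 1

macro 1: S0 reads c1=4 → after 1×micro: 0; S1 reads c2=3 → after 2×micro: 3; S2 reads c1=4 → after 1×micro: 2 ⇒ (c0=0, c1=3, c2=2)
macro 2: S0 reads c1=3 → after 1×micro: -2; S1 reads c2=2 → after 2×micro: 1; S2 reads c1=3 → after 1×micro: 1 ⇒ (c0=-2, c1=1, c2=1)
macro 3: S0 reads c1=1 → after 1×micro: 3; S1 reads c2=1 → after 2×micro: 1; S2 reads c1=1 → after 1×micro: 1 ⇒ (c0=3, c1=1, c2=1)
macro 4: S0 reads c1=1 → after 1×micro: 3; S1 reads c2=1 → after 2×micro: 1; S2 reads c1=1 → after 1×micro: 1 ⇒ (c0=3, c1=1, c2=1)
macro 5: S0 reads c1=1 → after 1×micro: 3; S1 reads c2=1 → after 2×micro: 1; S2 reads c1=1 → after 1×micro: 1 ⇒ (c0=3, c1=1, c2=1)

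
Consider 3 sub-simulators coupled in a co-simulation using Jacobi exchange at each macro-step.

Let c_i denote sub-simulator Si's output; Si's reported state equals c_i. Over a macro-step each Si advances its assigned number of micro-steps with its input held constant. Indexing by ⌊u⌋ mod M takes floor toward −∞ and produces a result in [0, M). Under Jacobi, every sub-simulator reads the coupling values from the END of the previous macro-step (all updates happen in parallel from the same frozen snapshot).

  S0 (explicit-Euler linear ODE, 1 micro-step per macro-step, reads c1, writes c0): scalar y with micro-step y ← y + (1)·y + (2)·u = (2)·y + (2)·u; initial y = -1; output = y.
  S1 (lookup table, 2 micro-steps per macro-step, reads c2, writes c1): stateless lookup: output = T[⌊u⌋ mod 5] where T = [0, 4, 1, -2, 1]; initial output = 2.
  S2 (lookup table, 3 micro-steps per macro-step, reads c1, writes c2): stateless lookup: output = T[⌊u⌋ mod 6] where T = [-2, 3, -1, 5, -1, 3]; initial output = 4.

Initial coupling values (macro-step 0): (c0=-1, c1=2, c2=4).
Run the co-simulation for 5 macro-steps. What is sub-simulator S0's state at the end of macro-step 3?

S0 state at macro-step 3 = 14

macro 1: S0 reads c1=2 → after 1×micro: 2; S1 reads c2=4 → after 2×micro: 1; S2 reads c1=2 → after 3×micro: -1 ⇒ (c0=2, c1=1, c2=-1)
macro 2: S0 reads c1=1 → after 1×micro: 6; S1 reads c2=-1 → after 2×micro: 1; S2 reads c1=1 → after 3×micro: 3 ⇒ (c0=6, c1=1, c2=3)
macro 3: S0 reads c1=1 → after 1×micro: 14; S1 reads c2=3 → after 2×micro: -2; S2 reads c1=1 → after 3×micro: 3 ⇒ (c0=14, c1=-2, c2=3)
macro 4: S0 reads c1=-2 → after 1×micro: 24; S1 reads c2=3 → after 2×micro: -2; S2 reads c1=-2 → after 3×micro: -1 ⇒ (c0=24, c1=-2, c2=-1)
macro 5: S0 reads c1=-2 → after 1×micro: 44; S1 reads c2=-1 → after 2×micro: 1; S2 reads c1=-2 → after 3×micro: -1 ⇒ (c0=44, c1=1, c2=-1)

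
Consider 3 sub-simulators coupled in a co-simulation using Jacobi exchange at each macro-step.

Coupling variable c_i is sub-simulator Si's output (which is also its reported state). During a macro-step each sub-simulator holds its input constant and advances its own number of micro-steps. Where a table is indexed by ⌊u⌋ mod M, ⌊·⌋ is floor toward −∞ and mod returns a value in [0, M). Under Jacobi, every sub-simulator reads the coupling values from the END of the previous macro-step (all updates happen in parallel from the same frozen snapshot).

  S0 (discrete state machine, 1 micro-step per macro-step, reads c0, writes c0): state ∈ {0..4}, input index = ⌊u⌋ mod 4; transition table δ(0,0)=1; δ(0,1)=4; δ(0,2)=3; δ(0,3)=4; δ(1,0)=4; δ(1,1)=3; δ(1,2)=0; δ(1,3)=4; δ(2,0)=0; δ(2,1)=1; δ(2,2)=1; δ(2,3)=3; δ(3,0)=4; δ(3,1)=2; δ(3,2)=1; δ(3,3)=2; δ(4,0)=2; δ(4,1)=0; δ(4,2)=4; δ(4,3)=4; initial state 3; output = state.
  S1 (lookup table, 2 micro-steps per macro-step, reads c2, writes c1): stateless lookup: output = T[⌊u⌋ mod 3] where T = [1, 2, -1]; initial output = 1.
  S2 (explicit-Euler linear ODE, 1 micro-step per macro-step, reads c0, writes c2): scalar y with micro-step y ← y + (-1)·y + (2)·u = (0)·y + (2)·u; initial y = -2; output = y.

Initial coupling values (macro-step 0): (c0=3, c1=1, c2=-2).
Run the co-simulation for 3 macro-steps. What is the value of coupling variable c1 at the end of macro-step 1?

macro 1: S0 reads c0=3 → after 1×micro: 2; S1 reads c2=-2 → after 2×micro: 2; S2 reads c0=3 → after 1×micro: 6 ⇒ (c0=2, c1=2, c2=6)
macro 2: S0 reads c0=2 → after 1×micro: 1; S1 reads c2=6 → after 2×micro: 1; S2 reads c0=2 → after 1×micro: 4 ⇒ (c0=1, c1=1, c2=4)
macro 3: S0 reads c0=1 → after 1×micro: 3; S1 reads c2=4 → after 2×micro: 2; S2 reads c0=1 → after 1×micro: 2 ⇒ (c0=3, c1=2, c2=2)

c1 at macro-step 1 = 2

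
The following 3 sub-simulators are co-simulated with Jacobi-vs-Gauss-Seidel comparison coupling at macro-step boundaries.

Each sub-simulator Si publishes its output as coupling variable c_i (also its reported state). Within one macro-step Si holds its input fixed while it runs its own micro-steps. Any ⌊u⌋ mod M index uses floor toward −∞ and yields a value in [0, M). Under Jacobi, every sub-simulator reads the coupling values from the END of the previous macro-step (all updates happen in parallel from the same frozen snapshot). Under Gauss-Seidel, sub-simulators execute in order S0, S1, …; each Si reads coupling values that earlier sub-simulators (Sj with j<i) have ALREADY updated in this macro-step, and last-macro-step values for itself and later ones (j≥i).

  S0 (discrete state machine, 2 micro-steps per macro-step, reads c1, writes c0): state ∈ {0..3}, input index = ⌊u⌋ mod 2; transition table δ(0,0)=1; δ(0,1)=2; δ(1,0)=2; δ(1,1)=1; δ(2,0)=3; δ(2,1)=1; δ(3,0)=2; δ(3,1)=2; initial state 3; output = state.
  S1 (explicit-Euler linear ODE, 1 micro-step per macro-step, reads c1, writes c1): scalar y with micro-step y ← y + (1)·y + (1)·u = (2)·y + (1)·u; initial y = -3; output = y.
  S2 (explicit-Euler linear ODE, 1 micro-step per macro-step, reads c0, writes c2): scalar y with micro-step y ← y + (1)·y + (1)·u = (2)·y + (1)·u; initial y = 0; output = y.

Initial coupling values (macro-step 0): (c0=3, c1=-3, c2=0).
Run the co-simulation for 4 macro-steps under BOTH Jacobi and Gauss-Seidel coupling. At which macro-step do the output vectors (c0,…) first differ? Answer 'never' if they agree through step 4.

[Jacobi] macro 1: S0 reads c1=-3 → after 2×micro: 1; S1 reads c1=-3 → after 1×micro: -9; S2 reads c0=3 → after 1×micro: 3 ⇒ (c0=1, c1=-9, c2=3)
[Jacobi] macro 2: S0 reads c1=-9 → after 2×micro: 1; S1 reads c1=-9 → after 1×micro: -27; S2 reads c0=1 → after 1×micro: 7 ⇒ (c0=1, c1=-27, c2=7)
[Jacobi] macro 3: S0 reads c1=-27 → after 2×micro: 1; S1 reads c1=-27 → after 1×micro: -81; S2 reads c0=1 → after 1×micro: 15 ⇒ (c0=1, c1=-81, c2=15)
[Jacobi] macro 4: S0 reads c1=-81 → after 2×micro: 1; S1 reads c1=-81 → after 1×micro: -243; S2 reads c0=1 → after 1×micro: 31 ⇒ (c0=1, c1=-243, c2=31)
[Gauss-Seidel] macro 1: S0 reads c1=-3 → after 2×micro: 1; S1 reads c1=-3 → after 1×micro: -9; S2 reads c0=1 → after 1×micro: 1 ⇒ (c0=1, c1=-9, c2=1)
[Gauss-Seidel] macro 2: S0 reads c1=-9 → after 2×micro: 1; S1 reads c1=-9 → after 1×micro: -27; S2 reads c0=1 → after 1×micro: 3 ⇒ (c0=1, c1=-27, c2=3)
[Gauss-Seidel] macro 3: S0 reads c1=-27 → after 2×micro: 1; S1 reads c1=-27 → after 1×micro: -81; S2 reads c0=1 → after 1×micro: 7 ⇒ (c0=1, c1=-81, c2=7)
[Gauss-Seidel] macro 4: S0 reads c1=-81 → after 2×micro: 1; S1 reads c1=-81 → after 1×micro: -243; S2 reads c0=1 → after 1×micro: 15 ⇒ (c0=1, c1=-243, c2=15)

first divergence at macro-step: 1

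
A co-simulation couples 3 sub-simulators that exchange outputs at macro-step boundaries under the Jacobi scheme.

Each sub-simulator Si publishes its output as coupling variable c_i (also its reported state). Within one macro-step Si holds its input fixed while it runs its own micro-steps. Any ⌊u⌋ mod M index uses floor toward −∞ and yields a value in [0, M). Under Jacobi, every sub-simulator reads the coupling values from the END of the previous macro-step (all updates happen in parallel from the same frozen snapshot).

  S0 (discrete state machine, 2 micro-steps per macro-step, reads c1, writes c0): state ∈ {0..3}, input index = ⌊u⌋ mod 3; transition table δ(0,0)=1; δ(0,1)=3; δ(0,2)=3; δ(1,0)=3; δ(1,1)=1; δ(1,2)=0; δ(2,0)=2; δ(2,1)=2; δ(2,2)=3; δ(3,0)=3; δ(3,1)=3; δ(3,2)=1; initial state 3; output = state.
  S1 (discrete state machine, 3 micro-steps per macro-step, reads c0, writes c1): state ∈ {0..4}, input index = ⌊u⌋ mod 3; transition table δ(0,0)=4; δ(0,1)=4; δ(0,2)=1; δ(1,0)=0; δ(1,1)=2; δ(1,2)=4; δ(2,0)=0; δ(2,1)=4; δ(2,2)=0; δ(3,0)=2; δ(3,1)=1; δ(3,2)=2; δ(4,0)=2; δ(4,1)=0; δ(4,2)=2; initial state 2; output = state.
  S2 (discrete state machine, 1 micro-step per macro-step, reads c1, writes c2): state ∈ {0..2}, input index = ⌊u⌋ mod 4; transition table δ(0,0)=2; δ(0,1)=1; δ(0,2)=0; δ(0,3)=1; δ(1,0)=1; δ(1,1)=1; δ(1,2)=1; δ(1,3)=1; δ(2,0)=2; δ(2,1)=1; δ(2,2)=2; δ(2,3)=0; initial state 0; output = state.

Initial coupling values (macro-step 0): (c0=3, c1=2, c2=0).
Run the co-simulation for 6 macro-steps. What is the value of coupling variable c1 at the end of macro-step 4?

c1 at macro-step 4 = 4

macro 1: S0 reads c1=2 → after 2×micro: 0; S1 reads c0=3 → after 3×micro: 2; S2 reads c1=2 → after 1×micro: 0 ⇒ (c0=0, c1=2, c2=0)
macro 2: S0 reads c1=2 → after 2×micro: 1; S1 reads c0=0 → after 3×micro: 2; S2 reads c1=2 → after 1×micro: 0 ⇒ (c0=1, c1=2, c2=0)
macro 3: S0 reads c1=2 → after 2×micro: 3; S1 reads c0=1 → after 3×micro: 4; S2 reads c1=2 → after 1×micro: 0 ⇒ (c0=3, c1=4, c2=0)
macro 4: S0 reads c1=4 → after 2×micro: 3; S1 reads c0=3 → after 3×micro: 4; S2 reads c1=4 → after 1×micro: 2 ⇒ (c0=3, c1=4, c2=2)
macro 5: S0 reads c1=4 → after 2×micro: 3; S1 reads c0=3 → after 3×micro: 4; S2 reads c1=4 → after 1×micro: 2 ⇒ (c0=3, c1=4, c2=2)
macro 6: S0 reads c1=4 → after 2×micro: 3; S1 reads c0=3 → after 3×micro: 4; S2 reads c1=4 → after 1×micro: 2 ⇒ (c0=3, c1=4, c2=2)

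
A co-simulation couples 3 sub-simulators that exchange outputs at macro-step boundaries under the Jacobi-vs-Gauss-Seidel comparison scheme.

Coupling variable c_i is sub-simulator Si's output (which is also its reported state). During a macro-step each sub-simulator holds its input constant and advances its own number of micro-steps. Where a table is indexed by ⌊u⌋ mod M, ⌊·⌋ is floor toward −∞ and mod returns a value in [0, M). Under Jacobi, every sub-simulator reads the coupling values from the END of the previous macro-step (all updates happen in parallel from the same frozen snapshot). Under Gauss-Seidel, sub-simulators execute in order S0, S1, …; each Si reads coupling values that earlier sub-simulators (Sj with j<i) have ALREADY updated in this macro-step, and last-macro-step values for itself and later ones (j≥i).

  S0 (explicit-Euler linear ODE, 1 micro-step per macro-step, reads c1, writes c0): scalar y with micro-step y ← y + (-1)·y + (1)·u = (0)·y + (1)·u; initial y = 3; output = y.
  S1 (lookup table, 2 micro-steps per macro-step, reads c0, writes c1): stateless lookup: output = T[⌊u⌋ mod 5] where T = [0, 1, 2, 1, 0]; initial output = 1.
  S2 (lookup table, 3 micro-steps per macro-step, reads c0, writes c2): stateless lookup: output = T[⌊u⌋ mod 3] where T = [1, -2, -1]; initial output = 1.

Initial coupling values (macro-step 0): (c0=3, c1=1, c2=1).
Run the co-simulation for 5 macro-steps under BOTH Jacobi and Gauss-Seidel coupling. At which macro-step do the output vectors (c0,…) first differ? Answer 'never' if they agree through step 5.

[Jacobi] macro 1: S0 reads c1=1 → after 1×micro: 1; S1 reads c0=3 → after 2×micro: 1; S2 reads c0=3 → after 3×micro: 1 ⇒ (c0=1, c1=1, c2=1)
[Jacobi] macro 2: S0 reads c1=1 → after 1×micro: 1; S1 reads c0=1 → after 2×micro: 1; S2 reads c0=1 → after 3×micro: -2 ⇒ (c0=1, c1=1, c2=-2)
[Jacobi] macro 3: S0 reads c1=1 → after 1×micro: 1; S1 reads c0=1 → after 2×micro: 1; S2 reads c0=1 → after 3×micro: -2 ⇒ (c0=1, c1=1, c2=-2)
[Jacobi] macro 4: S0 reads c1=1 → after 1×micro: 1; S1 reads c0=1 → after 2×micro: 1; S2 reads c0=1 → after 3×micro: -2 ⇒ (c0=1, c1=1, c2=-2)
[Jacobi] macro 5: S0 reads c1=1 → after 1×micro: 1; S1 reads c0=1 → after 2×micro: 1; S2 reads c0=1 → after 3×micro: -2 ⇒ (c0=1, c1=1, c2=-2)
[Gauss-Seidel] macro 1: S0 reads c1=1 → after 1×micro: 1; S1 reads c0=1 → after 2×micro: 1; S2 reads c0=1 → after 3×micro: -2 ⇒ (c0=1, c1=1, c2=-2)
[Gauss-Seidel] macro 2: S0 reads c1=1 → after 1×micro: 1; S1 reads c0=1 → after 2×micro: 1; S2 reads c0=1 → after 3×micro: -2 ⇒ (c0=1, c1=1, c2=-2)
[Gauss-Seidel] macro 3: S0 reads c1=1 → after 1×micro: 1; S1 reads c0=1 → after 2×micro: 1; S2 reads c0=1 → after 3×micro: -2 ⇒ (c0=1, c1=1, c2=-2)
[Gauss-Seidel] macro 4: S0 reads c1=1 → after 1×micro: 1; S1 reads c0=1 → after 2×micro: 1; S2 reads c0=1 → after 3×micro: -2 ⇒ (c0=1, c1=1, c2=-2)
[Gauss-Seidel] macro 5: S0 reads c1=1 → after 1×micro: 1; S1 reads c0=1 → after 2×micro: 1; S2 reads c0=1 → after 3×micro: -2 ⇒ (c0=1, c1=1, c2=-2)

first divergence at macro-step: 1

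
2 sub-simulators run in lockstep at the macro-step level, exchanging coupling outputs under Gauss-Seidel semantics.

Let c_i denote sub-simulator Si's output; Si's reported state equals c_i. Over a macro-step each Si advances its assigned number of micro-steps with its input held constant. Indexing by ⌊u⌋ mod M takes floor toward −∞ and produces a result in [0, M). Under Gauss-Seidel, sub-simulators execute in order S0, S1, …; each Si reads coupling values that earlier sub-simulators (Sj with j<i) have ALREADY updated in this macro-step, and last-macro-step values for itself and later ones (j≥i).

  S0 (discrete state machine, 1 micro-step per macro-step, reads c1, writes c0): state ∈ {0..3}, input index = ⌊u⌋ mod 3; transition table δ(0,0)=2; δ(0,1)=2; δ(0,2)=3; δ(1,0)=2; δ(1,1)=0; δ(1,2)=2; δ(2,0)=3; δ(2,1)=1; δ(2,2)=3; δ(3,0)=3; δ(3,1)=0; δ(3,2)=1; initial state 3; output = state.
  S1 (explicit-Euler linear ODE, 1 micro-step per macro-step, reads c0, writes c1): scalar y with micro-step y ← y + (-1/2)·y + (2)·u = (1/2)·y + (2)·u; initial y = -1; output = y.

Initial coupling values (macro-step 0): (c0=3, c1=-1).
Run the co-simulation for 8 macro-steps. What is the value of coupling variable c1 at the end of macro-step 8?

macro 1: S0 reads c1=-1 → after 1×micro: 1; S1 reads c0=1 → after 1×micro: 3/2 ⇒ (c0=1, c1=3/2)
macro 2: S0 reads c1=3/2 → after 1×micro: 0; S1 reads c0=0 → after 1×micro: 3/4 ⇒ (c0=0, c1=3/4)
macro 3: S0 reads c1=3/4 → after 1×micro: 2; S1 reads c0=2 → after 1×micro: 35/8 ⇒ (c0=2, c1=35/8)
macro 4: S0 reads c1=35/8 → after 1×micro: 1; S1 reads c0=1 → after 1×micro: 67/16 ⇒ (c0=1, c1=67/16)
macro 5: S0 reads c1=67/16 → after 1×micro: 0; S1 reads c0=0 → after 1×micro: 67/32 ⇒ (c0=0, c1=67/32)
macro 6: S0 reads c1=67/32 → after 1×micro: 3; S1 reads c0=3 → after 1×micro: 451/64 ⇒ (c0=3, c1=451/64)
macro 7: S0 reads c1=451/64 → after 1×micro: 0; S1 reads c0=0 → after 1×micro: 451/128 ⇒ (c0=0, c1=451/128)
macro 8: S0 reads c1=451/128 → after 1×micro: 2; S1 reads c0=2 → after 1×micro: 1475/256 ⇒ (c0=2, c1=1475/256)

c1 at macro-step 8 = 1475/256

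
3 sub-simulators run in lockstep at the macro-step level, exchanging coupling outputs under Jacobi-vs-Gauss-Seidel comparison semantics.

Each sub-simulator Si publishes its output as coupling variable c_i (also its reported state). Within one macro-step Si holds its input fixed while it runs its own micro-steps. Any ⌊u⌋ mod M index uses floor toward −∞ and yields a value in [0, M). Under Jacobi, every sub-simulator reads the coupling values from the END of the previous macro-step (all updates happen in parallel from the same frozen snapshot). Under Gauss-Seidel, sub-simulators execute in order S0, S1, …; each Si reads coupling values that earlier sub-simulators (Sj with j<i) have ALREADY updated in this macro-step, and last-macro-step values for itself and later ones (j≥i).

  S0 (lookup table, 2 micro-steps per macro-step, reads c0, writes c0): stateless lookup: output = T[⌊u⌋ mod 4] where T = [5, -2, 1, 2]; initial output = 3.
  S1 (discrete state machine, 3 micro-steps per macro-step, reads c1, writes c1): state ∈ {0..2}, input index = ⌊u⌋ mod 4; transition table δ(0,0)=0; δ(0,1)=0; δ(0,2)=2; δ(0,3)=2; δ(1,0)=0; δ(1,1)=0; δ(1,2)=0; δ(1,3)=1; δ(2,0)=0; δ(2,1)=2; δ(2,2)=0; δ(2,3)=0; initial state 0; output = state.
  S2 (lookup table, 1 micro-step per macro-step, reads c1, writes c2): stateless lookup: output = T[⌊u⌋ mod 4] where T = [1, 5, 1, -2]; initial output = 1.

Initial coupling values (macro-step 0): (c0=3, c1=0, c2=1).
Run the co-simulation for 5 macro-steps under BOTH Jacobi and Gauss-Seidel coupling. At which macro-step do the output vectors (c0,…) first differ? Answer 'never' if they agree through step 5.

first divergence at macro-step: never

[Jacobi] macro 1: S0 reads c0=3 → after 2×micro: 2; S1 reads c1=0 → after 3×micro: 0; S2 reads c1=0 → after 1×micro: 1 ⇒ (c0=2, c1=0, c2=1)
[Jacobi] macro 2: S0 reads c0=2 → after 2×micro: 1; S1 reads c1=0 → after 3×micro: 0; S2 reads c1=0 → after 1×micro: 1 ⇒ (c0=1, c1=0, c2=1)
[Jacobi] macro 3: S0 reads c0=1 → after 2×micro: -2; S1 reads c1=0 → after 3×micro: 0; S2 reads c1=0 → after 1×micro: 1 ⇒ (c0=-2, c1=0, c2=1)
[Jacobi] macro 4: S0 reads c0=-2 → after 2×micro: 1; S1 reads c1=0 → after 3×micro: 0; S2 reads c1=0 → after 1×micro: 1 ⇒ (c0=1, c1=0, c2=1)
[Jacobi] macro 5: S0 reads c0=1 → after 2×micro: -2; S1 reads c1=0 → after 3×micro: 0; S2 reads c1=0 → after 1×micro: 1 ⇒ (c0=-2, c1=0, c2=1)
[Gauss-Seidel] macro 1: S0 reads c0=3 → after 2×micro: 2; S1 reads c1=0 → after 3×micro: 0; S2 reads c1=0 → after 1×micro: 1 ⇒ (c0=2, c1=0, c2=1)
[Gauss-Seidel] macro 2: S0 reads c0=2 → after 2×micro: 1; S1 reads c1=0 → after 3×micro: 0; S2 reads c1=0 → after 1×micro: 1 ⇒ (c0=1, c1=0, c2=1)
[Gauss-Seidel] macro 3: S0 reads c0=1 → after 2×micro: -2; S1 reads c1=0 → after 3×micro: 0; S2 reads c1=0 → after 1×micro: 1 ⇒ (c0=-2, c1=0, c2=1)
[Gauss-Seidel] macro 4: S0 reads c0=-2 → after 2×micro: 1; S1 reads c1=0 → after 3×micro: 0; S2 reads c1=0 → after 1×micro: 1 ⇒ (c0=1, c1=0, c2=1)
[Gauss-Seidel] macro 5: S0 reads c0=1 → after 2×micro: -2; S1 reads c1=0 → after 3×micro: 0; S2 reads c1=0 → after 1×micro: 1 ⇒ (c0=-2, c1=0, c2=1)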